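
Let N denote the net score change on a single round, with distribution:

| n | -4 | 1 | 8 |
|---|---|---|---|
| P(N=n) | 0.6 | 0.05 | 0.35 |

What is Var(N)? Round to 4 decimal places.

E[N] = (-4)(0.6) + (1)(0.05) + (8)(0.35) = 0.45
E[N²] = (-4)²(0.6) + (1)²(0.05) + (8)²(0.35) = 32.05
Var(N) = E[N²] − (E[N])² = 32.05 − (0.45)² = 31.8475

31.8475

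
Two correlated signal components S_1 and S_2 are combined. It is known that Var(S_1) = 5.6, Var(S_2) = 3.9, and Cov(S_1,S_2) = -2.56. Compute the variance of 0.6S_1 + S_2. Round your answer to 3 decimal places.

2.844

Var(0.6S_1 + S_2) = (0.6)²·Var(S_1) + (1)²·Var(S_2) + 2·(0.6)·(1)·Cov(S_1,S_2)
= 0.36·5.6 + 1·3.9 + 1.2·-2.56 = 2.844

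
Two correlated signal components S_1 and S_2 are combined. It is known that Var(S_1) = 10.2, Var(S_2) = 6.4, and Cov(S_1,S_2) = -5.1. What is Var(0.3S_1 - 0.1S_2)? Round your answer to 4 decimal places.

Var(0.3S_1 - 0.1S_2) = (0.3)²·Var(S_1) + (-0.1)²·Var(S_2) + 2·(0.3)·(-0.1)·Cov(S_1,S_2)
= 0.09·10.2 + 0.01·6.4 + -0.06·-5.1 = 1.288

1.2880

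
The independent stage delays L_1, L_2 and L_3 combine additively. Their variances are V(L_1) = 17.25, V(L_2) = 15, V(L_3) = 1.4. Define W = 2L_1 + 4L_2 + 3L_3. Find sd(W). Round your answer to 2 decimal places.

By independence, V(W) = (2)²V(L_1) + (4)²V(L_2) + (3)²V(L_3)
= (2)²·17.25 + (4)²·15 + (3)²·1.4 = 321.6
sd(W) = √321.6 ≈ 17.93

17.93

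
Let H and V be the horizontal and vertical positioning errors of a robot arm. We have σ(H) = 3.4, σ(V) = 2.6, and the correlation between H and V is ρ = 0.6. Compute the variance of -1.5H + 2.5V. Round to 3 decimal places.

28.480

Var(H) = (3.4)² = 11.56;  Var(V) = (2.6)² = 6.76
Cov(H,V) = ρ·σ(H)·σ(V) = 0.6·3.4·2.6 = 5.304
Var(-1.5H + 2.5V) = (-1.5)²·Var(H) + (2.5)²·Var(V) + 2·(-1.5)·(2.5)·Cov(H,V)
= 2.25·11.56 + 6.25·6.76 + -7.5·5.304 = 28.48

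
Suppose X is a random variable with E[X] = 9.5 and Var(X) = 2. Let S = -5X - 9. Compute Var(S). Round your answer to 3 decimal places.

Var(-5X - 9) = (-5)²·Var(X) = 25·2 = 50

50.000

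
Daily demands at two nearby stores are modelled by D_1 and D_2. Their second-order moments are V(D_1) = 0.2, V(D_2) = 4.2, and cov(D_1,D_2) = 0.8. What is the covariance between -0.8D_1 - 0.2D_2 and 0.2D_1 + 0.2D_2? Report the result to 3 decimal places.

cov(-0.8D_1 - 0.2D_2, 0.2D_1 + 0.2D_2) = (-0.8)(0.2)V(D_1) + (-0.2)(0.2)V(D_2) + [(-0.8)(0.2) + (-0.2)(0.2)]cov(D_1,D_2)
= -0.16·0.2 + -0.04·4.2 + -0.2·0.8 = -0.36

-0.360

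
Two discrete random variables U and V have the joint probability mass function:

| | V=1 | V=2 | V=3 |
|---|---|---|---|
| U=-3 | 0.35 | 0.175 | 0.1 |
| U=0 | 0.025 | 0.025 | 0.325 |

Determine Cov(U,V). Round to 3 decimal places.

0.844

E[U] = -1.875,  E[V] = 2.05
E[UV] = -3
Cov(U,V) = E[UV] − E[U]E[V] = -3 − (-1.875)(2.05) = 0.84375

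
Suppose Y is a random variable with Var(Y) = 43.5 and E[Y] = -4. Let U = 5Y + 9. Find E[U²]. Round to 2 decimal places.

E[5Y + 9] = 5·-4 + 9 = -11
Var(5Y + 9) = (5)²·43.5 = 1087.5
E[U²] = Var(U) + (E[U])² = 1087.5 + (-11)² = 1208.5

1208.50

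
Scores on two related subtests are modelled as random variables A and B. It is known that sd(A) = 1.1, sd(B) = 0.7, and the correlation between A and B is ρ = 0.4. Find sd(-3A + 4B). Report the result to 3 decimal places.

var(A) = (1.1)² = 1.21;  var(B) = (0.7)² = 0.49
Cov(A,B) = ρ·sd(A)·sd(B) = 0.4·1.1·0.7 = 0.308
var(-3A + 4B) = (-3)²·var(A) + (4)²·var(B) + 2·(-3)·(4)·Cov(A,B)
= 9·1.21 + 16·0.49 + -24·0.308 = 11.338
sd(-3A + 4B) = √11.338 ≈ 3.367

3.367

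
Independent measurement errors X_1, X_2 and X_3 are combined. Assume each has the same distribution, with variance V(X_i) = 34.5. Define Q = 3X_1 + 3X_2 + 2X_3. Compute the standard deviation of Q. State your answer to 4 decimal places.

By independence, V(Q) = (3)²V(X_1) + (3)²V(X_2) + (2)²V(X_3)
= (3)²·34.5 + (3)²·34.5 + (2)²·34.5 = 759
σ(Q) = √759 ≈ 27.5500

27.5500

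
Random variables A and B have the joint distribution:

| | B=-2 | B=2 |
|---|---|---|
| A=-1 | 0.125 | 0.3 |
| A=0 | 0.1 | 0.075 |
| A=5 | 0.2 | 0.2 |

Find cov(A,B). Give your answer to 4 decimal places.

-0.8225

E[A] = 1.575,  E[B] = 0.3
E[AB] = -0.35
cov(A,B) = E[AB] − E[A]E[B] = -0.35 − (1.575)(0.3) = -0.8225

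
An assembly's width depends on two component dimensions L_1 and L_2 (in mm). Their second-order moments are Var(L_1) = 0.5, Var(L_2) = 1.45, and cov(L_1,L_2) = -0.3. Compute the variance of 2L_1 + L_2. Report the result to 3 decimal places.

Var(2L_1 + L_2) = (2)²·Var(L_1) + (1)²·Var(L_2) + 2·(2)·(1)·cov(L_1,L_2)
= 4·0.5 + 1·1.45 + 4·-0.3 = 2.25

2.250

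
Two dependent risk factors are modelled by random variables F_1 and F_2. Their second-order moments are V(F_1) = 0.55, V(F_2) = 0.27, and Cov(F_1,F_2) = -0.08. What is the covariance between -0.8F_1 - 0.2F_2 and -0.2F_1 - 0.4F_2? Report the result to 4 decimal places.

Cov(-0.8F_1 - 0.2F_2, -0.2F_1 - 0.4F_2) = (-0.8)(-0.2)V(F_1) + (-0.2)(-0.4)V(F_2) + [(-0.8)(-0.4) + (-0.2)(-0.2)]Cov(F_1,F_2)
= 0.16·0.55 + 0.08·0.27 + 0.36·-0.08 = 0.0808

0.0808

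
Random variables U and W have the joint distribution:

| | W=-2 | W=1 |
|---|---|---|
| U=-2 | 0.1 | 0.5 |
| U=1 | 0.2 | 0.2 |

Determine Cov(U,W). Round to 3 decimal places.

E[U] = -0.8,  E[W] = 0.1
E[UW] = -0.8
Cov(U,W) = E[UW] − E[U]E[W] = -0.8 − (-0.8)(0.1) = -0.72

-0.720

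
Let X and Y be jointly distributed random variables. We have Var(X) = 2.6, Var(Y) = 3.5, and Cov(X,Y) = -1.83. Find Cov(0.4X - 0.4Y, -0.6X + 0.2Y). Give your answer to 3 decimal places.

-1.490

Cov(0.4X - 0.4Y, -0.6X + 0.2Y) = (0.4)(-0.6)Var(X) + (-0.4)(0.2)Var(Y) + [(0.4)(0.2) + (-0.4)(-0.6)]Cov(X,Y)
= -0.24·2.6 + -0.08·3.5 + 0.32·-1.83 = -1.4896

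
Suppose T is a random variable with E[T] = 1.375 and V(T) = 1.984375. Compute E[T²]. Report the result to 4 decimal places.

3.8750

E[T²] = V(T) + (E[T])² = 1.984375 + (1.375)² = 3.875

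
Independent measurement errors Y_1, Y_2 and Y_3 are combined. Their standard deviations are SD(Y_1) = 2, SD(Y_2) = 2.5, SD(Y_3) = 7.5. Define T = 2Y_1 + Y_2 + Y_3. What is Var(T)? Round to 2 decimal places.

78.50

Var(Y_1) = 4, Var(Y_2) = 6.25, Var(Y_3) = 56.25
By independence, Var(T) = (2)²Var(Y_1) + (1)²Var(Y_2) + (1)²Var(Y_3)
= (2)²·4 + (1)²·6.25 + (1)²·56.25 = 78.5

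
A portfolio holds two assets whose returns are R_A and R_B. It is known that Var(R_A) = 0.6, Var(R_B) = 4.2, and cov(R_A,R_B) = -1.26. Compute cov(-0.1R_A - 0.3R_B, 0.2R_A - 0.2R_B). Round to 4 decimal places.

0.2904

cov(-0.1R_A - 0.3R_B, 0.2R_A - 0.2R_B) = (-0.1)(0.2)Var(R_A) + (-0.3)(-0.2)Var(R_B) + [(-0.1)(-0.2) + (-0.3)(0.2)]cov(R_A,R_B)
= -0.02·0.6 + 0.06·4.2 + -0.04·-1.26 = 0.2904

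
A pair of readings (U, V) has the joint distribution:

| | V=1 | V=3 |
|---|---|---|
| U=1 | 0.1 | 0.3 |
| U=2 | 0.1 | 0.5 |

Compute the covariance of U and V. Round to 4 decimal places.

E[U] = 1.6,  E[V] = 2.6
E[UV] = 4.2
Cov(U,V) = E[UV] − E[U]E[V] = 4.2 − (1.6)(2.6) = 0.04

0.0400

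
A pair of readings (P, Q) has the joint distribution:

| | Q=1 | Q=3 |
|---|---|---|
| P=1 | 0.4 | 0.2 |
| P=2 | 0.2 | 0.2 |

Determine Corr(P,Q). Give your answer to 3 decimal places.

0.167

E[P] = 1.4,  E[Q] = 1.8
E[PQ] = 2.6
cov(P,Q) = E[PQ] − E[P]E[Q] = 2.6 − (1.4)(1.8) = 0.08
Var(P) = 0.24,  Var(Q) = 0.96
ρ = 0.08 / √(0.24·0.96) ≈ 0.167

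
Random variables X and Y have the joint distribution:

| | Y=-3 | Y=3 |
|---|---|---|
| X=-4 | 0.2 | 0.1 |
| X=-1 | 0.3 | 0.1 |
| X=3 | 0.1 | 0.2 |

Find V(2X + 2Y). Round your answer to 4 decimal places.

E[X] = -0.7,  E[Y] = -0.6,  E[XY] = 2.7
V(X) = 7.9 − (-0.7)² = 7.41;  V(Y) = 9 − (-0.6)² = 8.64
Cov(X,Y) = 2.7 − (-0.7)(-0.6) = 2.28
V(2X + 2Y) = (2)²·7.41 + (2)²·8.64 + 2·(2)·(2)·2.28 = 82.44

82.4400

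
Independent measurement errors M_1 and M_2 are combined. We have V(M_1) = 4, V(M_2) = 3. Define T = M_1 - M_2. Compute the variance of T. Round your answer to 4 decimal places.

7.0000

By independence, V(T) = (1)²V(M_1) + (-1)²V(M_2)
= (1)²·4 + (-1)²·3 = 7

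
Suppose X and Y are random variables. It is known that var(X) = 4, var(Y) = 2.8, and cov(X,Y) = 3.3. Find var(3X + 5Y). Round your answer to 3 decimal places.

var(3X + 5Y) = (3)²·var(X) + (5)²·var(Y) + 2·(3)·(5)·cov(X,Y)
= 9·4 + 25·2.8 + 30·3.3 = 205

205.000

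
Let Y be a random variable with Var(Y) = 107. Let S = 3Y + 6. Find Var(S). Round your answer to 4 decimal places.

Var(3Y + 6) = (3)²·Var(Y) = 9·107 = 963

963.0000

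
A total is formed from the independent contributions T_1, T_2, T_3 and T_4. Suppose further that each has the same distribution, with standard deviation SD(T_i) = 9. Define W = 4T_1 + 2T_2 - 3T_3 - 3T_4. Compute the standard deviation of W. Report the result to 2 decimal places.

Var(T_i) = (9)² = 81
By independence, Var(W) = (4)²Var(T_1) + (2)²Var(T_2) + (-3)²Var(T_3) + (-3)²Var(T_4)
= (4)²·81 + (2)²·81 + (-3)²·81 + (-3)²·81 = 3078
SD(W) = √3078 ≈ 55.48

55.48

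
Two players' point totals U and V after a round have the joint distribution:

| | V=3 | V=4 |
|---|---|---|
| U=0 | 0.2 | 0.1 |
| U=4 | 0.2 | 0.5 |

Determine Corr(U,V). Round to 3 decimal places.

0.356

E[U] = 2.8,  E[V] = 3.6
E[UV] = 10.4
Cov(U,V) = E[UV] − E[U]E[V] = 10.4 − (2.8)(3.6) = 0.32
Var(U) = 3.36,  Var(V) = 0.24
ρ = 0.32 / √(3.36·0.24) ≈ 0.356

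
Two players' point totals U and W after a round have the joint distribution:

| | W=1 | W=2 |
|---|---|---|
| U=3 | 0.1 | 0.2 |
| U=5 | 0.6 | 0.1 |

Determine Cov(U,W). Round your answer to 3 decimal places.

-0.220

E[U] = 4.4,  E[W] = 1.3
E[UW] = 5.5
Cov(U,W) = E[UW] − E[U]E[W] = 5.5 − (4.4)(1.3) = -0.22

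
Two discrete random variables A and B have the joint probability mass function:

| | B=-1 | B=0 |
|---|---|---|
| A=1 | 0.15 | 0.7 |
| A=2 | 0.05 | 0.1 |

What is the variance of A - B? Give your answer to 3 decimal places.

E[A] = 1.15,  E[B] = -0.2,  E[AB] = -0.25
Var(A) = 1.45 − (1.15)² = 0.1275;  Var(B) = 0.2 − (-0.2)² = 0.16
cov(A,B) = -0.25 − (1.15)(-0.2) = -0.02
Var(A - B) = (1)²·0.1275 + (-1)²·0.16 + 2·(1)·(-1)·-0.02 = 0.3275

0.328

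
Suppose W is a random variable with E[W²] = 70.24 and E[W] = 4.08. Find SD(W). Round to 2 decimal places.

7.32

V(W) = 70.24 − (4.08)² = 53.5936
SD(W) = √53.5936 ≈ 7.32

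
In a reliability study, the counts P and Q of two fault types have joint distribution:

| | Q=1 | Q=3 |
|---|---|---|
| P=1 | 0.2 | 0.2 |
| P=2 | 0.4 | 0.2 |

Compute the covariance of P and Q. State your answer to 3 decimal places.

E[P] = 1.6,  E[Q] = 1.8
E[PQ] = 2.8
Cov(P,Q) = E[PQ] − E[P]E[Q] = 2.8 − (1.6)(1.8) = -0.08

-0.080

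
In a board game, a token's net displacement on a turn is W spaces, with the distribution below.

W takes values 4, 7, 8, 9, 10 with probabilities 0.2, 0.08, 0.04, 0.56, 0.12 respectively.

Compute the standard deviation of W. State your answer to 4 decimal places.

2.0769

E[W] = (4)(0.2) + (7)(0.08) + (8)(0.04) + (9)(0.56) + (10)(0.12) = 7.92
E[W²] = (4)²(0.2) + (7)²(0.08) + (8)²(0.04) + (9)²(0.56) + (10)²(0.12) = 67.04
V(W) = E[W²] − (E[W])² = 67.04 − (7.92)² = 4.3136
sd(W) = √4.3136 ≈ 2.0769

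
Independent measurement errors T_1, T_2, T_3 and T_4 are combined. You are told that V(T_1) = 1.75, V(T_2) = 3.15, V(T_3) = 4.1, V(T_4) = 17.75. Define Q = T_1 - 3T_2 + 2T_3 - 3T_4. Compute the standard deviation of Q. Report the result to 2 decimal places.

By independence, V(Q) = (1)²V(T_1) + (-3)²V(T_2) + (2)²V(T_3) + (-3)²V(T_4)
= (1)²·1.75 + (-3)²·3.15 + (2)²·4.1 + (-3)²·17.75 = 206.25
SD(Q) = √206.25 ≈ 14.36

14.36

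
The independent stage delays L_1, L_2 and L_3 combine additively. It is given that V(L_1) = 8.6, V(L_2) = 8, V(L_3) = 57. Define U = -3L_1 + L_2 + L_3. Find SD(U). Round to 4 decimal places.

11.9331

By independence, V(U) = (-3)²V(L_1) + (1)²V(L_2) + (1)²V(L_3)
= (-3)²·8.6 + (1)²·8 + (1)²·57 = 142.4
SD(U) = √142.4 ≈ 11.9331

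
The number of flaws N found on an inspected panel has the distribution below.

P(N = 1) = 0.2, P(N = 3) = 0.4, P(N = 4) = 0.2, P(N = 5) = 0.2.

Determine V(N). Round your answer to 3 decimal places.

E[N] = (1)(0.2) + (3)(0.4) + (4)(0.2) + (5)(0.2) = 3.2
E[N²] = (1)²(0.2) + (3)²(0.4) + (4)²(0.2) + (5)²(0.2) = 12
V(N) = E[N²] − (E[N])² = 12 − (3.2)² = 1.76

1.760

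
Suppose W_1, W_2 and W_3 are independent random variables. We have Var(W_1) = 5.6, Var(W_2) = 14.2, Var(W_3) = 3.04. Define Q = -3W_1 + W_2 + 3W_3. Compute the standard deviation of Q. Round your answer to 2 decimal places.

By independence, Var(Q) = (-3)²Var(W_1) + (1)²Var(W_2) + (3)²Var(W_3)
= (-3)²·5.6 + (1)²·14.2 + (3)²·3.04 = 91.96
SD(Q) = √91.96 ≈ 9.59

9.59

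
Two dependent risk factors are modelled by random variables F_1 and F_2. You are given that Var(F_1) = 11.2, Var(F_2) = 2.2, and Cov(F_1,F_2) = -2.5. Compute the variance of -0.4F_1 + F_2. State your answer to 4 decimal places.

Var(-0.4F_1 + F_2) = (-0.4)²·Var(F_1) + (1)²·Var(F_2) + 2·(-0.4)·(1)·Cov(F_1,F_2)
= 0.16·11.2 + 1·2.2 + -0.8·-2.5 = 5.992

5.9920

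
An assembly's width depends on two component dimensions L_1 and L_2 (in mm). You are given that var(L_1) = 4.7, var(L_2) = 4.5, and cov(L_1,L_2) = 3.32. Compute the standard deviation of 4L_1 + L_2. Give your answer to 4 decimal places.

var(4L_1 + L_2) = (4)²·var(L_1) + (1)²·var(L_2) + 2·(4)·(1)·cov(L_1,L_2)
= 16·4.7 + 1·4.5 + 8·3.32 = 106.26
σ(4L_1 + L_2) = √106.26 ≈ 10.3082

10.3082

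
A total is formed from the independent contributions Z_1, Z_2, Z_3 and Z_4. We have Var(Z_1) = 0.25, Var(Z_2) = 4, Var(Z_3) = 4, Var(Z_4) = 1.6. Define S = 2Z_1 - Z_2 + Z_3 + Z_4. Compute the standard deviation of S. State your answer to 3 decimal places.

3.256

By independence, Var(S) = (2)²Var(Z_1) + (-1)²Var(Z_2) + (1)²Var(Z_3) + (1)²Var(Z_4)
= (2)²·0.25 + (-1)²·4 + (1)²·4 + (1)²·1.6 = 10.6
sd(S) = √10.6 ≈ 3.256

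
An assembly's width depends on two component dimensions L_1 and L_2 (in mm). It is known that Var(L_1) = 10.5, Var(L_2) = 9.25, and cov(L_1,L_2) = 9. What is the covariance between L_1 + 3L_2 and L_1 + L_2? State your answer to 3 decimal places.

74.250

cov(L_1 + 3L_2, L_1 + L_2) = (1)(1)Var(L_1) + (3)(1)Var(L_2) + [(1)(1) + (3)(1)]cov(L_1,L_2)
= 1·10.5 + 3·9.25 + 4·9 = 74.25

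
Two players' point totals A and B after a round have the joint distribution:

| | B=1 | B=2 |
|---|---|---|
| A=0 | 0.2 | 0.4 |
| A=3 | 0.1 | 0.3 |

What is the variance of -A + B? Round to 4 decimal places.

E[A] = 1.2,  E[B] = 1.7,  E[AB] = 2.1
V(A) = 3.6 − (1.2)² = 2.16;  V(B) = 3.1 − (1.7)² = 0.21
cov(A,B) = 2.1 − (1.2)(1.7) = 0.06
V(-A + B) = (-1)²·2.16 + (1)²·0.21 + 2·(-1)·(1)·0.06 = 2.25

2.2500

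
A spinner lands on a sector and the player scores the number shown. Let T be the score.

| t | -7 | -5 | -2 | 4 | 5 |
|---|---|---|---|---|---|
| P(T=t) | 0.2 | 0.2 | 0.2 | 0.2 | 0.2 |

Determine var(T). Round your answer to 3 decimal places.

E[T] = (-7)(0.2) + (-5)(0.2) + (-2)(0.2) + (4)(0.2) + (5)(0.2) = -1
E[T²] = (-7)²(0.2) + (-5)²(0.2) + (-2)²(0.2) + (4)²(0.2) + (5)²(0.2) = 23.8
var(T) = E[T²] − (E[T])² = 23.8 − (-1)² = 22.8

22.800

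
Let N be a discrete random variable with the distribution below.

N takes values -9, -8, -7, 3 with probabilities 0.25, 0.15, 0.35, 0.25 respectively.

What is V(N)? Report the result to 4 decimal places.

E[N] = (-9)(0.25) + (-8)(0.15) + (-7)(0.35) + (3)(0.25) = -5.15
E[N²] = (-9)²(0.25) + (-8)²(0.15) + (-7)²(0.35) + (3)²(0.25) = 49.25
V(N) = E[N²] − (E[N])² = 49.25 − (-5.15)² = 22.7275

22.7275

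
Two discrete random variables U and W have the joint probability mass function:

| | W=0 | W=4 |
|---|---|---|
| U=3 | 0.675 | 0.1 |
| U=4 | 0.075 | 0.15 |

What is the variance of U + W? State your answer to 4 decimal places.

3.9244

E[U] = 3.225,  E[W] = 1,  E[UW] = 3.6
Var(U) = 10.575 − (3.225)² = 0.174375;  Var(W) = 4 − (1)² = 3
cov(U,W) = 3.6 − (3.225)(1) = 0.375
Var(U + W) = (1)²·0.174375 + (1)²·3 + 2·(1)·(1)·0.375 = 3.924375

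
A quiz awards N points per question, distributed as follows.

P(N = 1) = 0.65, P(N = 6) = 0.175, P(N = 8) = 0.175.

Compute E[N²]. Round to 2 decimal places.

18.15

E[N²] = (1)²(0.65) + (6)²(0.175) + (8)²(0.175) = 18.15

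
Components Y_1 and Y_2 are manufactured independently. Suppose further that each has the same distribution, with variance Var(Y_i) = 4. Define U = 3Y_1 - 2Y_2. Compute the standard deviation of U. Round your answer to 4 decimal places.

7.2111

By independence, Var(U) = (3)²Var(Y_1) + (-2)²Var(Y_2)
= (3)²·4 + (-2)²·4 = 52
SD(U) = √52 ≈ 7.2111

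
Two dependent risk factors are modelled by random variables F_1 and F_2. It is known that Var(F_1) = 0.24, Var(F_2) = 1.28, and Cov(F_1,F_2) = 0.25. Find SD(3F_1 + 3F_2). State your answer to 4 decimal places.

4.2638

Var(3F_1 + 3F_2) = (3)²·Var(F_1) + (3)²·Var(F_2) + 2·(3)·(3)·Cov(F_1,F_2)
= 9·0.24 + 9·1.28 + 18·0.25 = 18.18
SD(3F_1 + 3F_2) = √18.18 ≈ 4.2638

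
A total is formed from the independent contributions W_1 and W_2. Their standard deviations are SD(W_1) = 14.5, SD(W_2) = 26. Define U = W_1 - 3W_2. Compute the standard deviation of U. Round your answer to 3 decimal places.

Var(W_1) = 210.25, Var(W_2) = 676
By independence, Var(U) = (1)²Var(W_1) + (-3)²Var(W_2)
= (1)²·210.25 + (-3)²·676 = 6294.25
SD(U) = √6294.25 ≈ 79.336

79.336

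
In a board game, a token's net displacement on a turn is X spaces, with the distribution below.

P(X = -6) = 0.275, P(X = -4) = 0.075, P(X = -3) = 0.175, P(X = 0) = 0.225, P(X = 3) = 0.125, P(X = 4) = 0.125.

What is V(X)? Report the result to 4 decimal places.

E[X] = (-6)(0.275) + (-4)(0.075) + (-3)(0.175) + (0)(0.225) + (3)(0.125) + (4)(0.125) = -1.6
E[X²] = (-6)²(0.275) + (-4)²(0.075) + (-3)²(0.175) + (0)²(0.225) + (3)²(0.125) + (4)²(0.125) = 15.8
V(X) = E[X²] − (E[X])² = 15.8 − (-1.6)² = 13.24

13.2400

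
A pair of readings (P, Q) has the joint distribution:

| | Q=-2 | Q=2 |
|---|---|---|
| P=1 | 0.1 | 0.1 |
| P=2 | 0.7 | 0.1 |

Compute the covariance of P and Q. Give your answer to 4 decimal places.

-0.2400

E[P] = 1.8,  E[Q] = -1.2
E[PQ] = -2.4
Cov(P,Q) = E[PQ] − E[P]E[Q] = -2.4 − (1.8)(-1.2) = -0.24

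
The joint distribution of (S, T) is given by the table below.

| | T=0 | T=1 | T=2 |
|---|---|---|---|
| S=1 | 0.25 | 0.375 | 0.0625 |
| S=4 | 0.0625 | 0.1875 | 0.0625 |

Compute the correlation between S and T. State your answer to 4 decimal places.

E[S] = 1.9375,  E[T] = 0.8125
E[ST] = 1.75
Cov(S,T) = E[ST] − E[S]E[T] = 1.75 − (1.9375)(0.8125) = 0.17578125
Var(S) = 1.93359375,  Var(T) = 0.40234375
ρ = 0.17578125 / √(1.93359375·0.40234375) ≈ 0.1993

0.1993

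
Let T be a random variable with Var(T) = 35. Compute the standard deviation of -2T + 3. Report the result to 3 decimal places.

11.832

Var(-2T + 3) = (-2)²·35 = 140
SD(-2T + 3) = √140 ≈ 11.832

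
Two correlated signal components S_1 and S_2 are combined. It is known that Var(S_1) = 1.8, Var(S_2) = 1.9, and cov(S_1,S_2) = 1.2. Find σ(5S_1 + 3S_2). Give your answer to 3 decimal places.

9.905

Var(5S_1 + 3S_2) = (5)²·Var(S_1) + (3)²·Var(S_2) + 2·(5)·(3)·cov(S_1,S_2)
= 25·1.8 + 9·1.9 + 30·1.2 = 98.1
σ(5S_1 + 3S_2) = √98.1 ≈ 9.905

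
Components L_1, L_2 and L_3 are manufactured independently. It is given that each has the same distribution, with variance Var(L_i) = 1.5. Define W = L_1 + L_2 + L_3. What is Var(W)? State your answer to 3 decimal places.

4.500

By independence, Var(W) = (1)²Var(L_1) + (1)²Var(L_2) + (1)²Var(L_3)
= (1)²·1.5 + (1)²·1.5 + (1)²·1.5 = 4.5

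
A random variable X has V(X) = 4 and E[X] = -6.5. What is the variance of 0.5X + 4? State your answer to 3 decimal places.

V(0.5X + 4) = (0.5)²·V(X) = 0.25·4 = 1

1.000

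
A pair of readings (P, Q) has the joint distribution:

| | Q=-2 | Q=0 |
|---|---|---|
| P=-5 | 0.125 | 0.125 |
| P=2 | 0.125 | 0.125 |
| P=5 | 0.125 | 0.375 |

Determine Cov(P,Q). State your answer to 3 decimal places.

0.813

E[P] = 1.75,  E[Q] = -0.75
E[PQ] = -0.5
Cov(P,Q) = E[PQ] − E[P]E[Q] = -0.5 − (1.75)(-0.75) = 0.8125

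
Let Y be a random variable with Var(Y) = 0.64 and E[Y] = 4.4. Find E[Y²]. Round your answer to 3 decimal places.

20.000

E[Y²] = Var(Y) + (E[Y])² = 0.64 + (4.4)² = 20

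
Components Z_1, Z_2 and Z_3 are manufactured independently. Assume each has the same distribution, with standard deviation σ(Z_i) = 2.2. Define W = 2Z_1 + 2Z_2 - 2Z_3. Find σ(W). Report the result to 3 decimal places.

V(Z_i) = (2.2)² = 4.84
By independence, V(W) = (2)²V(Z_1) + (2)²V(Z_2) + (-2)²V(Z_3)
= (2)²·4.84 + (2)²·4.84 + (-2)²·4.84 = 58.08
σ(W) = √58.08 ≈ 7.621

7.621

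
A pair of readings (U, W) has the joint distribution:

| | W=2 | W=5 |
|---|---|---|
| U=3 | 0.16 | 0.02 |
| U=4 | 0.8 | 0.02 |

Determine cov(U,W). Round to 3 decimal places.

E[U] = 3.82,  E[W] = 2.12
E[UW] = 8.06
cov(U,W) = E[UW] − E[U]E[W] = 8.06 − (3.82)(2.12) = -0.0384

-0.038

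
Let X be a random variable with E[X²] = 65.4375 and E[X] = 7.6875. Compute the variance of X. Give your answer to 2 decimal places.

6.34

Var(X) = 65.4375 − (7.6875)² = 6.33984375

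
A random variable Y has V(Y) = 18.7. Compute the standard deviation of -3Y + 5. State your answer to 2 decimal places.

V(-3Y + 5) = (-3)²·18.7 = 168.3
sd(-3Y + 5) = √168.3 ≈ 12.97

12.97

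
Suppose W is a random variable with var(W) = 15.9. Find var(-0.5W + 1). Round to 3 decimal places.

3.975

var(-0.5W + 1) = (-0.5)²·var(W) = 0.25·15.9 = 3.975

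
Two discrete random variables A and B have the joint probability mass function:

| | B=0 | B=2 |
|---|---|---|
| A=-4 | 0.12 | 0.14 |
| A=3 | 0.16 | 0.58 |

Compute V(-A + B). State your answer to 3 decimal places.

E[A] = 1.18,  E[B] = 1.44,  E[AB] = 2.36
V(A) = 10.82 − (1.18)² = 9.4276;  V(B) = 2.88 − (1.44)² = 0.8064
Cov(A,B) = 2.36 − (1.18)(1.44) = 0.6608
V(-A + B) = (-1)²·9.4276 + (1)²·0.8064 + 2·(-1)·(1)·0.6608 = 8.9124

8.912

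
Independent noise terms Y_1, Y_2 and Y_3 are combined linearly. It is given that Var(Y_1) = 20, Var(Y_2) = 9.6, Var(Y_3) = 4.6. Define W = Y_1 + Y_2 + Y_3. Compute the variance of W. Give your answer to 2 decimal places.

By independence, Var(W) = (1)²Var(Y_1) + (1)²Var(Y_2) + (1)²Var(Y_3)
= (1)²·20 + (1)²·9.6 + (1)²·4.6 = 34.2

34.20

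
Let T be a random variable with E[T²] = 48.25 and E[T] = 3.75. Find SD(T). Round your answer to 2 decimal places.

Var(T) = 48.25 − (3.75)² = 34.1875
SD(T) = √34.1875 ≈ 5.85

5.85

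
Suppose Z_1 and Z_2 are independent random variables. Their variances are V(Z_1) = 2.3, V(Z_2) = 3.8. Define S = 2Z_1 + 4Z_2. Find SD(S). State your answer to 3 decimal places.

By independence, V(S) = (2)²V(Z_1) + (4)²V(Z_2)
= (2)²·2.3 + (4)²·3.8 = 70
SD(S) = √70 ≈ 8.367

8.367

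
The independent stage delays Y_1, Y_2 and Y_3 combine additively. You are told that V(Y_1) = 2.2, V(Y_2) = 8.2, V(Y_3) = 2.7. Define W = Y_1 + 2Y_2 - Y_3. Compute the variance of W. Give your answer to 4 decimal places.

By independence, V(W) = (1)²V(Y_1) + (2)²V(Y_2) + (-1)²V(Y_3)
= (1)²·2.2 + (2)²·8.2 + (-1)²·2.7 = 37.7

37.7000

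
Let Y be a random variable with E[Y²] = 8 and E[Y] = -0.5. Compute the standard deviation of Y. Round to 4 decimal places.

V(Y) = 8 − (-0.5)² = 7.75
σ(Y) = √7.75 ≈ 2.7839

2.7839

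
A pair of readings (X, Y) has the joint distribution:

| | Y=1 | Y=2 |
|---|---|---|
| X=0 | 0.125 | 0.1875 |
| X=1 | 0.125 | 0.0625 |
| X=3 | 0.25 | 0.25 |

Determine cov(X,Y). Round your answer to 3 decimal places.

-0.031

E[X] = 1.6875,  E[Y] = 1.5
E[XY] = 2.5
cov(X,Y) = E[XY] − E[X]E[Y] = 2.5 − (1.6875)(1.5) = -0.03125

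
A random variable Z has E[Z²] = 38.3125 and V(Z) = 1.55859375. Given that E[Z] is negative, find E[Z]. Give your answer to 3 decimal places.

-6.063

(E[Z])² = E[Z²] − V(Z) = 38.3125 − 1.55859375 = 36.75390625
E[Z] = −√36.75390625 = -6.0625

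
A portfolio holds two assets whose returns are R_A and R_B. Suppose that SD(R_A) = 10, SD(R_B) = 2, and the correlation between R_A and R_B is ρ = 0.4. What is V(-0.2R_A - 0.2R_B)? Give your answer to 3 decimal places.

4.800

V(R_A) = (10)² = 100;  V(R_B) = (2)² = 4
Cov(R_A,R_B) = ρ·SD(R_A)·SD(R_B) = 0.4·10·2 = 8
V(-0.2R_A - 0.2R_B) = (-0.2)²·V(R_A) + (-0.2)²·V(R_B) + 2·(-0.2)·(-0.2)·Cov(R_A,R_B)
= 0.04·100 + 0.04·4 + 0.08·8 = 4.8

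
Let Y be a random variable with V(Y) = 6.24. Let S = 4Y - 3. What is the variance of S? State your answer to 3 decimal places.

99.840

V(4Y - 3) = (4)²·V(Y) = 16·6.24 = 99.84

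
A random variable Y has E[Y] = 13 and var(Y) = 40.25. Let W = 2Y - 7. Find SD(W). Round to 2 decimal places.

12.69

var(2Y - 7) = (2)²·40.25 = 161
SD(W) = √161 ≈ 12.69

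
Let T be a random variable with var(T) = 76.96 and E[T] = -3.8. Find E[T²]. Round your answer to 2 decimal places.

91.40

E[T²] = var(T) + (E[T])² = 76.96 + (-3.8)² = 91.4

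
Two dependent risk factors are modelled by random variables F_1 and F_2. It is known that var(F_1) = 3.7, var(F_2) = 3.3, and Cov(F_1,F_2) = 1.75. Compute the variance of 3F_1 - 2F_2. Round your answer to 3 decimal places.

var(3F_1 - 2F_2) = (3)²·var(F_1) + (-2)²·var(F_2) + 2·(3)·(-2)·Cov(F_1,F_2)
= 9·3.7 + 4·3.3 + -12·1.75 = 25.5

25.500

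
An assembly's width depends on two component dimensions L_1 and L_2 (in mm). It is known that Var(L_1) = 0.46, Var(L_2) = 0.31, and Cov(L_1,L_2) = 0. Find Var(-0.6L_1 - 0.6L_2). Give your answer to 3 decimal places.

0.277

Var(-0.6L_1 - 0.6L_2) = (-0.6)²·Var(L_1) + (-0.6)²·Var(L_2) + 2·(-0.6)·(-0.6)·Cov(L_1,L_2)
= 0.36·0.46 + 0.36·0.31 + 0.72·0 = 0.2772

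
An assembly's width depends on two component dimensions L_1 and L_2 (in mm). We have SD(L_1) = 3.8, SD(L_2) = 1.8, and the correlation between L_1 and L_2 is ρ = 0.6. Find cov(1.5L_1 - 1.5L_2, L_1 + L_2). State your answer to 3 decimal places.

16.800

Var(L_1) = (3.8)² = 14.44;  Var(L_2) = (1.8)² = 3.24
cov(L_1,L_2) = ρ·SD(L_1)·SD(L_2) = 0.6·3.8·1.8 = 4.104
cov(1.5L_1 - 1.5L_2, L_1 + L_2) = (1.5)(1)Var(L_1) + (-1.5)(1)Var(L_2) + [(1.5)(1) + (-1.5)(1)]cov(L_1,L_2)
= 1.5·14.44 + -1.5·3.24 + 0·4.104 = 16.8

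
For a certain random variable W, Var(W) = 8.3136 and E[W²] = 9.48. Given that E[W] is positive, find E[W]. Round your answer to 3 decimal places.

(E[W])² = E[W²] − Var(W) = 9.48 − 8.3136 = 1.1664
E[W] = √1.1664 = 1.08

1.080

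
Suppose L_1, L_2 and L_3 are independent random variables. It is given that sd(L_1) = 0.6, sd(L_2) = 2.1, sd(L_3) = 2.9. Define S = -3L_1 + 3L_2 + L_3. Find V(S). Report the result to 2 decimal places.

V(L_1) = 0.36, V(L_2) = 4.41, V(L_3) = 8.41
By independence, V(S) = (-3)²V(L_1) + (3)²V(L_2) + (1)²V(L_3)
= (-3)²·0.36 + (3)²·4.41 + (1)²·8.41 = 51.34

51.34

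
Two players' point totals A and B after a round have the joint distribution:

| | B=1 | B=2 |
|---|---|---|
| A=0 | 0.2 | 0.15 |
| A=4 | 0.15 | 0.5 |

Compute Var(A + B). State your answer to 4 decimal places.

4.4875

E[A] = 2.6,  E[B] = 1.65,  E[AB] = 4.6
Var(A) = 10.4 − (2.6)² = 3.64;  Var(B) = 2.95 − (1.65)² = 0.2275
Cov(A,B) = 4.6 − (2.6)(1.65) = 0.31
Var(A + B) = (1)²·3.64 + (1)²·0.2275 + 2·(1)·(1)·0.31 = 4.4875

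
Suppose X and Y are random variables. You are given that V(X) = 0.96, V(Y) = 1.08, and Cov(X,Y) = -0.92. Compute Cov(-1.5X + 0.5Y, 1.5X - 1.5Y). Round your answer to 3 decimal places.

-5.730

Cov(-1.5X + 0.5Y, 1.5X - 1.5Y) = (-1.5)(1.5)V(X) + (0.5)(-1.5)V(Y) + [(-1.5)(-1.5) + (0.5)(1.5)]Cov(X,Y)
= -2.25·0.96 + -0.75·1.08 + 3·-0.92 = -5.73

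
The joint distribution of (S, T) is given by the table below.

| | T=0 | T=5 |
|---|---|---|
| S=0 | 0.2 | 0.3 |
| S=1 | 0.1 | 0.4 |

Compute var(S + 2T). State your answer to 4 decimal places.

22.2500

E[S] = 0.5,  E[T] = 3.5,  E[ST] = 2
var(S) = 0.5 − (0.5)² = 0.25;  var(T) = 17.5 − (3.5)² = 5.25
Cov(S,T) = 2 − (0.5)(3.5) = 0.25
var(S + 2T) = (1)²·0.25 + (2)²·5.25 + 2·(1)·(2)·0.25 = 22.25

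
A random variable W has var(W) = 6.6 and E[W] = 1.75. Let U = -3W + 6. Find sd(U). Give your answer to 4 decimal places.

7.7071

var(-3W + 6) = (-3)²·6.6 = 59.4
sd(U) = √59.4 ≈ 7.7071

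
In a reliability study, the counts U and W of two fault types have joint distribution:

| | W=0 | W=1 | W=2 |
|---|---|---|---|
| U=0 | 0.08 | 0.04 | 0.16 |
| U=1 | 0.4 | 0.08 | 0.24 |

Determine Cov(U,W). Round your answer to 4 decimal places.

E[U] = 0.72,  E[W] = 0.92
E[UW] = 0.56
Cov(U,W) = E[UW] − E[U]E[W] = 0.56 − (0.72)(0.92) = -0.1024

-0.1024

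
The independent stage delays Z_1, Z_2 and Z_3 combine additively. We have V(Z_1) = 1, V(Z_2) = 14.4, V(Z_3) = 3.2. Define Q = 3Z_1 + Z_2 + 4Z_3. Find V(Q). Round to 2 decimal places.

74.60

By independence, V(Q) = (3)²V(Z_1) + (1)²V(Z_2) + (4)²V(Z_3)
= (3)²·1 + (1)²·14.4 + (4)²·3.2 = 74.6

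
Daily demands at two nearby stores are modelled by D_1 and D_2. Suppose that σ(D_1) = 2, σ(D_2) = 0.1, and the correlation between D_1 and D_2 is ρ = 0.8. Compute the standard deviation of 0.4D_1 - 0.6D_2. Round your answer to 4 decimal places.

0.7529

Var(D_1) = (2)² = 4;  Var(D_2) = (0.1)² = 0.01
Cov(D_1,D_2) = ρ·σ(D_1)·σ(D_2) = 0.8·2·0.1 = 0.16
Var(0.4D_1 - 0.6D_2) = (0.4)²·Var(D_1) + (-0.6)²·Var(D_2) + 2·(0.4)·(-0.6)·Cov(D_1,D_2)
= 0.16·4 + 0.36·0.01 + -0.48·0.16 = 0.5668
σ(0.4D_1 - 0.6D_2) = √0.5668 ≈ 0.7529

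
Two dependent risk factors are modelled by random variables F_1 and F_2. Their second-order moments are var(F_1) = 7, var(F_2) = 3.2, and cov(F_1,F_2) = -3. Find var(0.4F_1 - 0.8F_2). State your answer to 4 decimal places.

var(0.4F_1 - 0.8F_2) = (0.4)²·var(F_1) + (-0.8)²·var(F_2) + 2·(0.4)·(-0.8)·cov(F_1,F_2)
= 0.16·7 + 0.64·3.2 + -0.64·-3 = 5.088

5.0880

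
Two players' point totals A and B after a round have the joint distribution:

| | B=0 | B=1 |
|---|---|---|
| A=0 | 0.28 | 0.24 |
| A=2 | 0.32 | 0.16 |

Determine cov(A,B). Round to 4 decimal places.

E[A] = 0.96,  E[B] = 0.4
E[AB] = 0.32
cov(A,B) = E[AB] − E[A]E[B] = 0.32 − (0.96)(0.4) = -0.064

-0.0640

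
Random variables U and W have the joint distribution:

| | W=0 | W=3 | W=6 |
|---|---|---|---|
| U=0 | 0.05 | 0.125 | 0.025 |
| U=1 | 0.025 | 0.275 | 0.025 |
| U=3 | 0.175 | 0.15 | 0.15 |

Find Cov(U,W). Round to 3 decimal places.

0.038

E[U] = 1.75,  E[W] = 2.85
E[UW] = 5.025
Cov(U,W) = E[UW] − E[U]E[W] = 5.025 − (1.75)(2.85) = 0.0375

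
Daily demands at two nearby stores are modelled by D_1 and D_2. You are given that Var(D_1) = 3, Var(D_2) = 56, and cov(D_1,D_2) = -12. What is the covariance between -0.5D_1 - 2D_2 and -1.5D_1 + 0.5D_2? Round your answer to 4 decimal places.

cov(-0.5D_1 - 2D_2, -1.5D_1 + 0.5D_2) = (-0.5)(-1.5)Var(D_1) + (-2)(0.5)Var(D_2) + [(-0.5)(0.5) + (-2)(-1.5)]cov(D_1,D_2)
= 0.75·3 + -1·56 + 2.75·-12 = -86.75

-86.7500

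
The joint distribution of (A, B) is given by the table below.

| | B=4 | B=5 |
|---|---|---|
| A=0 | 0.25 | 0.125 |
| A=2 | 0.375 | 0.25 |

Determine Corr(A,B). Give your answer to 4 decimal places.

E[A] = 1.25,  E[B] = 4.375
E[AB] = 5.5
Cov(A,B) = E[AB] − E[A]E[B] = 5.5 − (1.25)(4.375) = 0.03125
Var(A) = 0.9375,  Var(B) = 0.234375
ρ = 0.03125 / √(0.9375·0.234375) ≈ 0.0667

0.0667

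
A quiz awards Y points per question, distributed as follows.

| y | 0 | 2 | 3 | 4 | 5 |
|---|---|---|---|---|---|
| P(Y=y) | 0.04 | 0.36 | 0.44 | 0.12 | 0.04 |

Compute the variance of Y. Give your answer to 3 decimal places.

0.922

E[Y] = (0)(0.04) + (2)(0.36) + (3)(0.44) + (4)(0.12) + (5)(0.04) = 2.72
E[Y²] = (0)²(0.04) + (2)²(0.36) + (3)²(0.44) + (4)²(0.12) + (5)²(0.04) = 8.32
var(Y) = E[Y²] − (E[Y])² = 8.32 − (2.72)² = 0.9216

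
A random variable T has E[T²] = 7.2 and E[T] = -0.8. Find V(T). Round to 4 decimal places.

6.5600

V(T) = 7.2 − (-0.8)² = 6.56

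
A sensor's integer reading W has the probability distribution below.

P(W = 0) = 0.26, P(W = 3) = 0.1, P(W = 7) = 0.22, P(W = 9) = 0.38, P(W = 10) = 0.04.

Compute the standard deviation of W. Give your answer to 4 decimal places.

3.7979

E[W] = (0)(0.26) + (3)(0.1) + (7)(0.22) + (9)(0.38) + (10)(0.04) = 5.66
E[W²] = (0)²(0.26) + (3)²(0.1) + (7)²(0.22) + (9)²(0.38) + (10)²(0.04) = 46.46
V(W) = E[W²] − (E[W])² = 46.46 − (5.66)² = 14.4244
sd(W) = √14.4244 ≈ 3.7979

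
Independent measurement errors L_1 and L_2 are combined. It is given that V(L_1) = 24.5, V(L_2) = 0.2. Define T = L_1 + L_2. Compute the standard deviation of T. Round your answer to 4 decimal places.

By independence, V(T) = (1)²V(L_1) + (1)²V(L_2)
= (1)²·24.5 + (1)²·0.2 = 24.7
σ(T) = √24.7 ≈ 4.9699

4.9699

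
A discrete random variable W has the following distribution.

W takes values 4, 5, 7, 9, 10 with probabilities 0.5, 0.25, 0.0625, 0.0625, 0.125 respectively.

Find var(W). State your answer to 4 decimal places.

E[W] = (4)(0.5) + (5)(0.25) + (7)(0.0625) + (9)(0.0625) + (10)(0.125) = 5.5
E[W²] = (4)²(0.5) + (5)²(0.25) + (7)²(0.0625) + (9)²(0.0625) + (10)²(0.125) = 34.875
var(W) = E[W²] − (E[W])² = 34.875 − (5.5)² = 4.625

4.6250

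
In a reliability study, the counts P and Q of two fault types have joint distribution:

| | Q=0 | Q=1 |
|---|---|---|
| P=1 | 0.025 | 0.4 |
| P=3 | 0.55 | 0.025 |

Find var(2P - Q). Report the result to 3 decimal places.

5.909

E[P] = 2.15,  E[Q] = 0.425,  E[PQ] = 0.475
var(P) = 5.6 − (2.15)² = 0.9775;  var(Q) = 0.425 − (0.425)² = 0.244375
Cov(P,Q) = 0.475 − (2.15)(0.425) = -0.43875
var(2P - Q) = (2)²·0.9775 + (-1)²·0.244375 + 2·(2)·(-1)·-0.43875 = 5.909375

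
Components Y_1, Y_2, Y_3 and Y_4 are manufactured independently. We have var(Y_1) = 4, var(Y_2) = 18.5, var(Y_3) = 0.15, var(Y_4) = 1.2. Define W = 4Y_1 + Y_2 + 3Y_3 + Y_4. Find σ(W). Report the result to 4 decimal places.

By independence, var(W) = (4)²var(Y_1) + (1)²var(Y_2) + (3)²var(Y_3) + (1)²var(Y_4)
= (4)²·4 + (1)²·18.5 + (3)²·0.15 + (1)²·1.2 = 85.05
σ(W) = √85.05 ≈ 9.2223

9.2223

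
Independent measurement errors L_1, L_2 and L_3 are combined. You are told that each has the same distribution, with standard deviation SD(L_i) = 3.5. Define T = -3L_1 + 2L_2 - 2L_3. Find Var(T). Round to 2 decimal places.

208.25

Var(L_i) = (3.5)² = 12.25
By independence, Var(T) = (-3)²Var(L_1) + (2)²Var(L_2) + (-2)²Var(L_3)
= (-3)²·12.25 + (2)²·12.25 + (-2)²·12.25 = 208.25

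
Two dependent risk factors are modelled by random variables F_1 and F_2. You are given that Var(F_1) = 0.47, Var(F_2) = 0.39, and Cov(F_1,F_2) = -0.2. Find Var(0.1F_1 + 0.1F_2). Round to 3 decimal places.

0.005

Var(0.1F_1 + 0.1F_2) = (0.1)²·Var(F_1) + (0.1)²·Var(F_2) + 2·(0.1)·(0.1)·Cov(F_1,F_2)
= 0.01·0.47 + 0.01·0.39 + 0.02·-0.2 = 0.0046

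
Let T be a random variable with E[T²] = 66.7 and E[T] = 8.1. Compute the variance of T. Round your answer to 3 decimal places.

var(T) = 66.7 − (8.1)² = 1.09

1.090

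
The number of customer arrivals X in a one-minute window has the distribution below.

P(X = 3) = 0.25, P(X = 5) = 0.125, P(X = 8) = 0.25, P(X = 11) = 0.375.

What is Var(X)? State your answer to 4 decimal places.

E[X] = (3)(0.25) + (5)(0.125) + (8)(0.25) + (11)(0.375) = 7.5
E[X²] = (3)²(0.25) + (5)²(0.125) + (8)²(0.25) + (11)²(0.375) = 66.75
Var(X) = E[X²] − (E[X])² = 66.75 − (7.5)² = 10.5

10.5000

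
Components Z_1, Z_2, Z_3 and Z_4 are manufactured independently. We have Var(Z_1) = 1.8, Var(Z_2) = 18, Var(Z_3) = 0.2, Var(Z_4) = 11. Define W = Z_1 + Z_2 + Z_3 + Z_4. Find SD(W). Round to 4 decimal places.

5.5678

By independence, Var(W) = (1)²Var(Z_1) + (1)²Var(Z_2) + (1)²Var(Z_3) + (1)²Var(Z_4)
= (1)²·1.8 + (1)²·18 + (1)²·0.2 + (1)²·11 = 31
SD(W) = √31 ≈ 5.5678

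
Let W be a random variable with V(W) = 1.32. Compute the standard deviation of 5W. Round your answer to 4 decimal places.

5.7446

V(5W) = (5)²·1.32 = 33
σ(5W) = √33 ≈ 5.7446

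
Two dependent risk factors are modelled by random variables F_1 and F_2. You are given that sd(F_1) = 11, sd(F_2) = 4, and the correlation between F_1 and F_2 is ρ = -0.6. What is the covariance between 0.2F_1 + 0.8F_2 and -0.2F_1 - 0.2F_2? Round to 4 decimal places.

var(F_1) = (11)² = 121;  var(F_2) = (4)² = 16
Cov(F_1,F_2) = ρ·sd(F_1)·sd(F_2) = -0.6·11·4 = -26.4
Cov(0.2F_1 + 0.8F_2, -0.2F_1 - 0.2F_2) = (0.2)(-0.2)var(F_1) + (0.8)(-0.2)var(F_2) + [(0.2)(-0.2) + (0.8)(-0.2)]Cov(F_1,F_2)
= -0.04·121 + -0.16·16 + -0.2·-26.4 = -2.12

-2.1200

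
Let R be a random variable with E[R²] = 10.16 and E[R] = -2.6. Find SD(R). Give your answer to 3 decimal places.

1.844

V(R) = 10.16 − (-2.6)² = 3.4
SD(R) = √3.4 ≈ 1.844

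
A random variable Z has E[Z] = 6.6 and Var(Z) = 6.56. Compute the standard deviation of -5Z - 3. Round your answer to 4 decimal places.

Var(-5Z - 3) = (-5)²·6.56 = 164
SD(-5Z - 3) = √164 ≈ 12.8062

12.8062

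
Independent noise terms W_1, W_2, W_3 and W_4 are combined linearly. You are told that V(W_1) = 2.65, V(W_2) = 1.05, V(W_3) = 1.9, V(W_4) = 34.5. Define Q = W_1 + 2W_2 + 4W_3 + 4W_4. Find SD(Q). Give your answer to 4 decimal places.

By independence, V(Q) = (1)²V(W_1) + (2)²V(W_2) + (4)²V(W_3) + (4)²V(W_4)
= (1)²·2.65 + (2)²·1.05 + (4)²·1.9 + (4)²·34.5 = 589.25
SD(Q) = √589.25 ≈ 24.2745

24.2745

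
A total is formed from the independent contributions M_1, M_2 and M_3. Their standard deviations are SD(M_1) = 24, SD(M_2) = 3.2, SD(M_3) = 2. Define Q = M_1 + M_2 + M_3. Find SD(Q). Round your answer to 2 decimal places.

24.29

var(M_1) = 576, var(M_2) = 10.24, var(M_3) = 4
By independence, var(Q) = (1)²var(M_1) + (1)²var(M_2) + (1)²var(M_3)
= (1)²·576 + (1)²·10.24 + (1)²·4 = 590.24
SD(Q) = √590.24 ≈ 24.29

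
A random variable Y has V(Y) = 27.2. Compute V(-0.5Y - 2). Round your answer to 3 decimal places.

V(-0.5Y - 2) = (-0.5)²·V(Y) = 0.25·27.2 = 6.8

6.800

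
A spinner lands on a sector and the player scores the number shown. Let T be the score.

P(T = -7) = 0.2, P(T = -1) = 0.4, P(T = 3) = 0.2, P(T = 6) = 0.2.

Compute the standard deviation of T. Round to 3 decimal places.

4.382

E[T] = (-7)(0.2) + (-1)(0.4) + (3)(0.2) + (6)(0.2) = 0
E[T²] = (-7)²(0.2) + (-1)²(0.4) + (3)²(0.2) + (6)²(0.2) = 19.2
var(T) = E[T²] − (E[T])² = 19.2 − (0)² = 19.2
SD(T) = √19.2 ≈ 4.382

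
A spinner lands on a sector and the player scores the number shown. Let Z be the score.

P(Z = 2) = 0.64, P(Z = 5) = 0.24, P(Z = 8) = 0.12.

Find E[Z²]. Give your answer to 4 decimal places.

E[Z²] = (2)²(0.64) + (5)²(0.24) + (8)²(0.12) = 16.24

16.2400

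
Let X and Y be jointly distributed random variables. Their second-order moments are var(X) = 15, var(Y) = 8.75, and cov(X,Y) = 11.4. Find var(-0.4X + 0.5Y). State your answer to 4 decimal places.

var(-0.4X + 0.5Y) = (-0.4)²·var(X) + (0.5)²·var(Y) + 2·(-0.4)·(0.5)·cov(X,Y)
= 0.16·15 + 0.25·8.75 + -0.4·11.4 = 0.0275

0.0275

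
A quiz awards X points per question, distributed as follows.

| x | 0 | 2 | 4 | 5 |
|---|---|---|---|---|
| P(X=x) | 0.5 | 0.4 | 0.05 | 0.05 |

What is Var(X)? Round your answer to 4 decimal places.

E[X] = (0)(0.5) + (2)(0.4) + (4)(0.05) + (5)(0.05) = 1.25
E[X²] = (0)²(0.5) + (2)²(0.4) + (4)²(0.05) + (5)²(0.05) = 3.65
Var(X) = E[X²] − (E[X])² = 3.65 − (1.25)² = 2.0875

2.0875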